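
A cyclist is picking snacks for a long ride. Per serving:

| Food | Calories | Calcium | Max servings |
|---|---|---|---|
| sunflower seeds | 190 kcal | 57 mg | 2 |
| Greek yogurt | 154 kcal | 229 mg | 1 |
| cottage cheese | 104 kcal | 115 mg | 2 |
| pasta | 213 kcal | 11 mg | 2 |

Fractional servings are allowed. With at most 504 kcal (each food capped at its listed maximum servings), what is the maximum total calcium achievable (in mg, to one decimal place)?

Calcium per kcal: Greek yogurt 1.487, cottage cheese 1.106, sunflower seeds 0.3, pasta 0.05164.
Take 1 serving of Greek yogurt: uses 154 kcal, +229.0 mg calcium (running total 229.0 mg).
Take 2 servings of cottage cheese: uses 208 kcal, +230.0 mg calcium (running total 459.0 mg).
Take 0.7474 servings of sunflower seeds: uses 142 kcal, +42.6 mg calcium (running total 501.6 mg).
Greedy by best ratio exhausts the calories allowance optimally: 501.6 mg.

501.6 mg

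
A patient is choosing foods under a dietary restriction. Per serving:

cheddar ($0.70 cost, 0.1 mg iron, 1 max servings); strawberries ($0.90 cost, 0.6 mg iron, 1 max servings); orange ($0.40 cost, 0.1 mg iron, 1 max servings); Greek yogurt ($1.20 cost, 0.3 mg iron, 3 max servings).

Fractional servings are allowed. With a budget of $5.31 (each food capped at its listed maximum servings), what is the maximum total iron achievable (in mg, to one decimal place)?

1.7 mg

Iron per dollar: strawberries 0.6667, orange 0.25, Greek yogurt 0.25, cheddar 0.1429.
Take 1 serving of strawberries: spends $0.90, +0.6 mg iron (running total 0.6 mg).
Take 1 serving of orange: spends $0.40, +0.1 mg iron (running total 0.7 mg).
Take 3 servings of Greek yogurt: spends $3.60, +0.9 mg iron (running total 1.6 mg).
Take 0.5857 servings of cheddar: spends $0.41, +0.1 mg iron (running total 1.7 mg).
Greedy by best ratio exhausts the cost allowance optimally: 1.7 mg.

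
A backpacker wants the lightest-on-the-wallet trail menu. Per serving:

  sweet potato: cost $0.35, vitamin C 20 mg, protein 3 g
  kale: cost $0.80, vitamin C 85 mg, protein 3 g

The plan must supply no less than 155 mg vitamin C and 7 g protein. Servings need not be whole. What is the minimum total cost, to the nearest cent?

sweet potato only: max(155/20, 7/3) = 7.75 servings → $2.71.
kale only: max(155/85, 7/3) = 2.333 servings → $1.87.
sweet potato + kale with both tight: 0.6667 servings and 1.667 servings → $1.57.
The minimum over all feasible corners is $1.57.

$1.57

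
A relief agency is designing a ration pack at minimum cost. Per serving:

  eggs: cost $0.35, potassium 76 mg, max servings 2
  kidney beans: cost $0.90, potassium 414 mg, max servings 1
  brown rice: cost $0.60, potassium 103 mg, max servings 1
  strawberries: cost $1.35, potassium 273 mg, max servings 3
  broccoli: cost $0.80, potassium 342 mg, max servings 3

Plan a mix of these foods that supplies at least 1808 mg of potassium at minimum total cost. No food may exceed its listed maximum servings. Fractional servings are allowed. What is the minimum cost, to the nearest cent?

Cost per mg of potassium: kidney beans $0.0022, broccoli $0.0023, eggs $0.0046, strawberries $0.0049, brown rice $0.0058.
Take 1 serving of kidney beans: +414.0 mg potassium for $0.90 (total $0.90, still need 1394.0 mg).
Take 3 servings of broccoli: +1026.0 mg potassium for $2.40 (total $3.30, still need 368.0 mg).
Take 2 servings of eggs: +152.0 mg potassium for $0.70 (total $4.00, still need 216.0 mg).
Take 0.7912 servings of strawberries: +216.0 mg potassium for $1.07 (total $5.07, still need 0.0 mg).
Greedy by cheapest-per-mg is optimal for a single linear constraint, so the minimum cost is $5.07.

$5.07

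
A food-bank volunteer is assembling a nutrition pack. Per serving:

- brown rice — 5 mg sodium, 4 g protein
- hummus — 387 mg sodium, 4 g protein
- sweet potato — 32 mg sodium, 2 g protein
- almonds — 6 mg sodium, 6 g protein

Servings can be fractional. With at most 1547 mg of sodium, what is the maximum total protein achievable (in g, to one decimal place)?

1547.0 g

Protein per mg sodium: almonds 1, brown rice 0.8, sweet potato 0.0625, hummus 0.01034.
With no serving limits, spend the whole sodium allowance on almonds: 1547 mg / 6 mg × 6 g = 1547.0 g.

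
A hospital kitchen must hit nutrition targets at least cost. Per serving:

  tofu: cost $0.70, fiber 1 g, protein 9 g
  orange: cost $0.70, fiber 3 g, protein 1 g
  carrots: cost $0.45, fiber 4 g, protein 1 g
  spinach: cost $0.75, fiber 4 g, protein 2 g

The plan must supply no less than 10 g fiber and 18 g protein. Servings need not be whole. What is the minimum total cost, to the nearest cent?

The cheapest plan sits at a corner of the feasible region — with two constraints it uses at most two foods.
tofu only: max(10/1, 18/9) = 10 servings → $7.00.
orange only: max(10/3, 18/1) = 18 servings → $12.60.
carrots only: max(10/4, 18/1) = 18 servings → $8.10.
spinach only: max(10/4, 18/2) = 9 servings → $6.75.
tofu + orange with both tight: 1.692 servings and 2.769 servings → $3.12.
tofu + carrots with both tight: 1.771 servings and 2.057 servings → $2.17.
tofu + spinach with both tight: 1.529 servings and 2.118 servings → $2.66.
orange + carrots with both targets exact would need a negative amount; discard.
orange + spinach: the both-tight solution has a negative serving — not a feasible corner.
carrots + spinach: the both-tight solution has a negative serving — not a feasible corner.
Cheapest feasible corner: $2.17.

$2.17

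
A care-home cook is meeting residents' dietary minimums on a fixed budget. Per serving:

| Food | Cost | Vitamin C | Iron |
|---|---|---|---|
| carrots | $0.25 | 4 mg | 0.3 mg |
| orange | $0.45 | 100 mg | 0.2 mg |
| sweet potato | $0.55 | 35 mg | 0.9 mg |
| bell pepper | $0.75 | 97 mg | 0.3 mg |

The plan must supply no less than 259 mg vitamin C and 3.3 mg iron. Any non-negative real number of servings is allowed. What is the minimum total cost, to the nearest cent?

This is a tiny linear program; its minimum lies at a vertex of the feasible set. List the vertices and price them.
carrots only: max(259/4, 3.3/0.3) = 64.75 servings → $16.19.
orange only: max(259/100, 3.3/0.2) = 16.5 servings → $7.42.
sweet potato only: max(259/35, 3.3/0.9) = 7.4 servings → $4.07.
bell pepper only: max(259/97, 3.3/0.3) = 11 servings → $8.25.
carrots + orange with both tight: 9.527 servings and 2.209 servings → $3.38.
carrots + sweet potato: the both-tight solution has a negative serving — not a feasible corner.
carrots + bell pepper with both tight: 8.688 servings and 2.312 servings → $3.91.
orange + sweet potato with both tight: 1.417 servings and 3.352 servings → $2.48.
orange + bell pepper with both targets exact would need a negative amount; discard.
sweet potato + bell pepper with both tight: 3.156 servings and 1.531 servings → $2.88.
The minimum over all feasible corners is $2.48.

$2.48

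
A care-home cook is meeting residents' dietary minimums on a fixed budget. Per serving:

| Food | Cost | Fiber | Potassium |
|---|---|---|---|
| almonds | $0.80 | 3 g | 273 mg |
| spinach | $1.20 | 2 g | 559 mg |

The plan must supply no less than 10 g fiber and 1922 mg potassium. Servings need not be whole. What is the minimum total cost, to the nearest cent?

Compare the cost at each extreme point of the feasible region.
almonds only: max(10/3, 1922/273) = 7.04 servings → $5.63.
spinach only: max(10/2, 1922/559) = 5 servings → $6.00.
almonds + spinach with both tight: 1.544 servings and 2.684 servings → $4.46.
Cheapest feasible corner: $4.46.

$4.46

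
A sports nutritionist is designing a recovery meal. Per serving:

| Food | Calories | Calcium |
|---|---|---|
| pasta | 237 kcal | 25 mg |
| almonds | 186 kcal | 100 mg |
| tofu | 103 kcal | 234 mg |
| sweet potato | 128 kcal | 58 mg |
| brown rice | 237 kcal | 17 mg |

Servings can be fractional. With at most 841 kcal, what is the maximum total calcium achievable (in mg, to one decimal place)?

1910.6 mg

Calcium per kcal: tofu 2.272, almonds 0.5376, sweet potato 0.4531, pasta 0.1055, brown rice 0.07173.
With no serving limits, spend the whole calories allowance on tofu: 841 kcal / 103 kcal × 234 mg = 1910.6 mg.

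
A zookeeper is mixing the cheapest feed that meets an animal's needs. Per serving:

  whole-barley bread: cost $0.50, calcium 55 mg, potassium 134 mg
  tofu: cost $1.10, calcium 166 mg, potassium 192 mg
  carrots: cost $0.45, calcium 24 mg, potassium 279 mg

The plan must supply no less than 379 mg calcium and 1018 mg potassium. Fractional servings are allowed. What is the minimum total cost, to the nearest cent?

$3.18

Two binding constraints pin down two serving amounts, so the optimal mix uses at most two foods. The candidates are each food alone (scaled to the tighter of calcium/potassium) and each pair with both constraints tight.
whole-barley bread only: max(379/55, 1018/134) = 7.597 servings → $3.80.
tofu only: max(379/166, 1018/192) = 5.302 servings → $5.83.
carrots only: max(379/24, 1018/279) = 15.79 servings → $7.11.
whole-barley bread + tofu with both targets exact would need a negative amount; discard.
whole-barley bread + carrots with both tight: 6.704 servings and 0.4291 servings → $3.54.
tofu + carrots with both tight: 1.95 servings and 2.307 servings → $3.18.
Cheapest feasible corner: $3.18.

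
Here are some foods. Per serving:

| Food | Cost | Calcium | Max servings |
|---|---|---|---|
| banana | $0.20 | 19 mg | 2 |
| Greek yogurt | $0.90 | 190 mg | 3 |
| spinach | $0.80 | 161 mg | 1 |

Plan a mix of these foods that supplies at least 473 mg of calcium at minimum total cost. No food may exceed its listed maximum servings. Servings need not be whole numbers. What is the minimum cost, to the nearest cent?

Cost per mg of calcium: Greek yogurt $0.0047, spinach $0.0050, banana $0.0105.
Take 2.489 servings of Greek yogurt: +473.0 mg calcium for $2.24 (total $2.24, still need 0.0 mg).
Filling from the cheapest source first is optimal under one linear minimum: $2.24.

$2.24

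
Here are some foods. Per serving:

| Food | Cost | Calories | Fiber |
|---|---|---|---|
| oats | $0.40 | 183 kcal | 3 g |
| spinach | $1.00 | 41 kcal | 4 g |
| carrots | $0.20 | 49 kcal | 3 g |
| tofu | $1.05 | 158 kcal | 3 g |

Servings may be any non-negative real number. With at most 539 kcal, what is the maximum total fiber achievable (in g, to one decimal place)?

Fiber per kcal: spinach 0.09756, carrots 0.06122, tofu 0.01899, oats 0.01639.
With no serving limits, spend the whole calories allowance on spinach: 539 kcal / 41 kcal × 4 g = 52.6 g.

52.6 g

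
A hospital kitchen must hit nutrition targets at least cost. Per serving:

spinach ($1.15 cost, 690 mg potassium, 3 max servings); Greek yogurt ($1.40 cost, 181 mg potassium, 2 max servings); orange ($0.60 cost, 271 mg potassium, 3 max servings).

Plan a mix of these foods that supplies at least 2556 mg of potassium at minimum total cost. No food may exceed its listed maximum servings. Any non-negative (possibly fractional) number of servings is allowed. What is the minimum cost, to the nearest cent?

Cost per mg of potassium: spinach $0.0017, orange $0.0022, Greek yogurt $0.0077.
Take 3 servings of spinach: +2070.0 mg potassium for $3.45 (total $3.45, still need 486.0 mg).
Take 1.793 servings of orange: +486.0 mg potassium for $1.08 (total $4.53, still need 0.0 mg).
Greedy by cheapest-per-mg is optimal for a single linear constraint, so the minimum cost is $4.53.

$4.53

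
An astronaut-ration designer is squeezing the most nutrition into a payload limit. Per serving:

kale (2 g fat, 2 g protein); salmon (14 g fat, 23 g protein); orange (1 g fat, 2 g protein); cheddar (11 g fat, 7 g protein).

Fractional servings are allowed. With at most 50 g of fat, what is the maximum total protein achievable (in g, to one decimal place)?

Protein per g fat: orange 2, salmon 1.643, kale 1, cheddar 0.6364.
With no serving limits, spend the whole fat allowance on orange: 50 g / 1 g × 2 g = 100.0 g.

100.0 g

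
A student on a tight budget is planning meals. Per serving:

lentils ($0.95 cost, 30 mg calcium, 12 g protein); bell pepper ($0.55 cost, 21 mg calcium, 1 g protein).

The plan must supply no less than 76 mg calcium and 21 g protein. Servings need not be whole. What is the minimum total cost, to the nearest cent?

$2.26

Minimising a linear cost over {calcium ≥ 76, protein ≥ 21, servings ≥ 0} — the optimum is at a vertex, using one or two foods.
lentils only: max(76/30, 21/12) = 2.533 servings → $2.41.
bell pepper only: max(76/21, 21/1) = 21 servings → $11.55.
lentils + bell pepper with both tight: 1.644 servings and 1.27 servings → $2.26.
So the least-cost plan costs $2.26.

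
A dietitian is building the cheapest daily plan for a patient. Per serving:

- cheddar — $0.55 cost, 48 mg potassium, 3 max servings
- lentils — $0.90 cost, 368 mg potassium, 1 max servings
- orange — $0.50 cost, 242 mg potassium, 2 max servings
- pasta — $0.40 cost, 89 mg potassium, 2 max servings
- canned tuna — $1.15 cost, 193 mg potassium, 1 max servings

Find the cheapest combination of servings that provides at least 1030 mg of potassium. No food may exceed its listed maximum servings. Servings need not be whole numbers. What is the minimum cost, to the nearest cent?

Cost per mg of potassium: orange $0.0021, lentils $0.0024, pasta $0.0045, canned tuna $0.0060, cheddar $0.0115.
Take 2 servings of orange: +484.0 mg potassium for $1.00 (total $1.00, still need 546.0 mg).
Take 1 serving of lentils: +368.0 mg potassium for $0.90 (total $1.90, still need 178.0 mg).
Take 2 servings of pasta: +178.0 mg potassium for $0.80 (total $2.70, still need 0.0 mg).
Filling from the cheapest source first is optimal under one linear minimum: $2.70.

$2.70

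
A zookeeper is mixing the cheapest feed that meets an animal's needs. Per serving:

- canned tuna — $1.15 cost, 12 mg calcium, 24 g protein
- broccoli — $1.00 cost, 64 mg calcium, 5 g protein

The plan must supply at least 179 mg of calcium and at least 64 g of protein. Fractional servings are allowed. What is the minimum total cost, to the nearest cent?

$4.88

An LP optimum is at a vertex; with two nutrient constraints at most two foods are used. Check each candidate.
canned tuna only: max(179/12, 64/24) = 14.92 servings → $17.15.
broccoli only: max(179/64, 64/5) = 12.8 servings → $12.80.
canned tuna + broccoli with both tight: 2.169 servings and 2.39 servings → $4.88.
The minimum over all feasible corners is $4.88.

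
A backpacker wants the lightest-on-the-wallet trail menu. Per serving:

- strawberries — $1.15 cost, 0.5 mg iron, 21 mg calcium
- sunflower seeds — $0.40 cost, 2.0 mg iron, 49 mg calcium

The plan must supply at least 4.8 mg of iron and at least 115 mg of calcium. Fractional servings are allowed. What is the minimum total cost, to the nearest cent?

This is a tiny linear program; its minimum lies at a vertex of the feasible set. List the vertices and price them.
strawberries only: max(4.8/0.5, 115/21) = 9.6 servings → $11.04.
sunflower seeds only: max(4.8/2.0, 115/49) = 2.4 servings → $0.96.
strawberries + sunflower seeds with both targets exact would need a negative amount; discard.
The minimum over all feasible corners is $0.96.

$0.96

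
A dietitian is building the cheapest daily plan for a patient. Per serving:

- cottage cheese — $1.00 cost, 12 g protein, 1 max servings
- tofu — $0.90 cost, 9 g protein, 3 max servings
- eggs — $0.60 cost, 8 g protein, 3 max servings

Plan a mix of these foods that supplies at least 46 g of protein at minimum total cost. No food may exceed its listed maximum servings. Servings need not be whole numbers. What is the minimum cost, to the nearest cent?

$3.80

Cost per g of protein: eggs $0.0750, cottage cheese $0.0833, tofu $0.1000.
Take 3 servings of eggs: +24.0 g protein for $1.80 (total $1.80, still need 22.0 g).
Take 1 serving of cottage cheese: +12.0 g protein for $1.00 (total $2.80, still need 10.0 g).
Take 1.111 servings of tofu: +10.0 g protein for $1.00 (total $3.80, still need 0.0 g).
Filling from the cheapest source first is optimal under one linear minimum: $3.80.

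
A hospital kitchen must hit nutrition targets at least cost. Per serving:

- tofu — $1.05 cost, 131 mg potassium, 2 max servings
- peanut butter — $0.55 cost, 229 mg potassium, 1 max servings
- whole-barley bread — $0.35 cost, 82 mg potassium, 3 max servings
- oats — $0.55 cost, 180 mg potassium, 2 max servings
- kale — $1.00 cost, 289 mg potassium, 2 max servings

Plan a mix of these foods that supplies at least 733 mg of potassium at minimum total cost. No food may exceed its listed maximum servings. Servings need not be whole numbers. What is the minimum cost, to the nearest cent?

$2.15

Cost per mg of potassium: peanut butter $0.0024, oats $0.0031, kale $0.0035, whole-barley bread $0.0043, tofu $0.0080.
Take 1 serving of peanut butter: +229.0 mg potassium for $0.55 (total $0.55, still need 504.0 mg).
Take 2 servings of oats: +360.0 mg potassium for $1.10 (total $1.65, still need 144.0 mg).
Take 0.4983 servings of kale: +144.0 mg potassium for $0.50 (total $2.15, still need 0.0 mg).
Filling from the cheapest source first is optimal under one linear minimum: $2.15.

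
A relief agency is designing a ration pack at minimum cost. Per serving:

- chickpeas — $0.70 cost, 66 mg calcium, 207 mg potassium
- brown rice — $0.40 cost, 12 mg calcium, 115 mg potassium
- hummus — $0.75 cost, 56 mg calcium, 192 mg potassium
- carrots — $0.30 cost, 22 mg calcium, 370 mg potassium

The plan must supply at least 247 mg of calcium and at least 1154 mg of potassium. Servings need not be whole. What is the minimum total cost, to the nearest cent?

A basic optimal solution has at most two foods positive. Try each food alone and each pair with both targets met exactly.
chickpeas only: max(247/66, 1154/207) = 5.575 servings → $3.90.
brown rice only: max(247/12, 1154/115) = 20.58 servings → $8.23.
hummus only: max(247/56, 1154/192) = 6.01 servings → $4.51.
carrots only: max(247/22, 1154/370) = 11.23 servings → $3.37.
chickpeas + brown rice with both tight: 2.851 servings and 4.903 servings → $3.96.
chickpeas + hummus: intersection lies outside the first quadrant.
chickpeas + carrots with both tight: 3.322 servings and 1.26 servings → $2.70.
brown rice + hummus with both tight: 4.159 servings and 3.52 servings → $4.30.
brown rice + carrots: intersection lies outside the first quadrant.
hummus + carrots with both tight: 4.001 servings and 1.043 servings → $3.31.
Cheapest feasible corner: $2.70.

$2.70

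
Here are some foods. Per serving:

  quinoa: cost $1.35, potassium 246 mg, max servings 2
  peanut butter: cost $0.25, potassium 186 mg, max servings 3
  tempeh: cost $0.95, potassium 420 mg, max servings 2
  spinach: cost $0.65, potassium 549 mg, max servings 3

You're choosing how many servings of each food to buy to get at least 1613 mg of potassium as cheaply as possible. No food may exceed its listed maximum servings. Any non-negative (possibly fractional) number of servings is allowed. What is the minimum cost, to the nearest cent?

Cost per mg of potassium: spinach $0.0012, peanut butter $0.0013, tempeh $0.0023, quinoa $0.0055.
Take 2.938 servings of spinach: +1613.0 mg potassium for $1.91 (total $1.91, still need 0.0 mg).
Greedy by cheapest-per-mg is optimal for a single linear constraint, so the minimum cost is $1.91.

$1.91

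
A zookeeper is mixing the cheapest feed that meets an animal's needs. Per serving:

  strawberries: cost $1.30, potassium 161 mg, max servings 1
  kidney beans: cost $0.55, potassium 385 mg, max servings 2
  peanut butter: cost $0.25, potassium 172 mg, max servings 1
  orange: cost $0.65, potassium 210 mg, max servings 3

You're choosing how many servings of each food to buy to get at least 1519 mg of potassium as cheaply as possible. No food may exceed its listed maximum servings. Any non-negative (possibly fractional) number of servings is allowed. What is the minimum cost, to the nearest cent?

$3.14

Cost per mg of potassium: kidney beans $0.0014, peanut butter $0.0015, orange $0.0031, strawberries $0.0081.
Take 2 servings of kidney beans: +770.0 mg potassium for $1.10 (total $1.10, still need 749.0 mg).
Take 1 serving of peanut butter: +172.0 mg potassium for $0.25 (total $1.35, still need 577.0 mg).
Take 2.748 servings of orange: +577.0 mg potassium for $1.79 (total $3.14, still need 0.0 mg).
Filling from the cheapest source first is optimal under one linear minimum: $3.14.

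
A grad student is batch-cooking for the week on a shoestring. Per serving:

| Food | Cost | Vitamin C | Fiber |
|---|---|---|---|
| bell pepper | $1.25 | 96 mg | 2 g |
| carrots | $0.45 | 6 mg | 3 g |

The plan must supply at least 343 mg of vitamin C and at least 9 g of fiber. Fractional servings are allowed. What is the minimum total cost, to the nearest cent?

$4.71

bell pepper only: max(343/96, 9/2) = 4.5 servings → $5.62.
carrots only: max(343/6, 9/3) = 57.17 servings → $25.73.
bell pepper + carrots with both tight: 3.533 servings and 0.6449 servings → $4.71.
Cheapest feasible corner: $4.71.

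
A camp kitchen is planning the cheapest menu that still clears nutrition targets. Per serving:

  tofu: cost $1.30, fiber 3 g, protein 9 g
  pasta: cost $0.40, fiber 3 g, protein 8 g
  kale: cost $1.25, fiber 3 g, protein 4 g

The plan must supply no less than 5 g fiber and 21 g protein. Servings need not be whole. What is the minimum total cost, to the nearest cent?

$1.05

A basic optimal solution has at most two foods positive. Try each food alone and each pair with both targets met exactly.
tofu only: max(5/3, 21/9) = 2.333 servings → $3.03.
pasta only: max(5/3, 21/8) = 2.625 servings → $1.05.
kale only: max(5/3, 21/4) = 5.25 servings → $6.56.
tofu + pasta: intersection lies outside the first quadrant.
tofu + kale with both targets exact would need a negative amount; discard.
pasta + kale: the both-tight solution has a negative serving — not a feasible corner.
Cheapest feasible corner: $1.05.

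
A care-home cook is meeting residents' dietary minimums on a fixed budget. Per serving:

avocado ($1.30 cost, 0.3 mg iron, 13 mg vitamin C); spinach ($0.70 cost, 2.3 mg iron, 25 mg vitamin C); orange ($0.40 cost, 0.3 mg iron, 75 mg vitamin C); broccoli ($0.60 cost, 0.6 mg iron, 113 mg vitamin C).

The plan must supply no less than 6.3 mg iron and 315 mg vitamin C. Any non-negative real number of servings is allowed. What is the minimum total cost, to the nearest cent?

For a min-cost LP with two ≥-constraints, a basic feasible solution has at most two positive variables.
avocado only: max(6.3/0.3, 315/13) = 24.23 servings → $31.50.
spinach only: max(6.3/2.3, 315/25) = 12.6 servings → $8.82.
orange only: max(6.3/0.3, 315/75) = 21 servings → $8.40.
broccoli only: max(6.3/0.6, 315/113) = 10.5 servings → $6.30.
avocado + spinach with both targets exact would need a negative amount; discard.
avocado + orange with both tight: 20.32 servings and 0.6774 servings → $26.69.
avocado + broccoli with both tight: 20.03 servings and 0.4828 servings → $26.33.
spinach + orange with both tight: 2.291 servings and 3.436 servings → $2.98.
spinach + broccoli with both tight: 2.135 servings and 2.315 servings → $2.88.
orange + broccoli: intersection lies outside the first quadrant.
Cheapest feasible corner: $2.88.

$2.88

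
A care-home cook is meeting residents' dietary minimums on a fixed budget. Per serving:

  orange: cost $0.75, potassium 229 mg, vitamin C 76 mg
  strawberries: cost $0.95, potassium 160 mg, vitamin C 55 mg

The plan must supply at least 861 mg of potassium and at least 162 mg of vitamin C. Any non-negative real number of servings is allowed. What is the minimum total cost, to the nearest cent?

$2.82

Minimising a linear cost over {potassium ≥ 861, vitamin C ≥ 162, servings ≥ 0} — the optimum is at a vertex, using one or two foods.
orange only: max(861/229, 162/76) = 3.76 servings → $2.82.
strawberries only: max(861/160, 162/55) = 5.381 servings → $5.11.
orange + strawberries: intersection lies outside the first quadrant.
Cheapest feasible corner: $2.82.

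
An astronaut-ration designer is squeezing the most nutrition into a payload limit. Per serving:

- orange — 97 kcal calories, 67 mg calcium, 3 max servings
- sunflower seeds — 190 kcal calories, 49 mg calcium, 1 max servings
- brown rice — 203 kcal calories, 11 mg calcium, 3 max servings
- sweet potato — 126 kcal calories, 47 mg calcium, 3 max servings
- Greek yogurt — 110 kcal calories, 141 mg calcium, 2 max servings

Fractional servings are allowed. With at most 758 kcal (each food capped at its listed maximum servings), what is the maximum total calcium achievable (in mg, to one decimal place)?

575.1 mg

Calcium per kcal: Greek yogurt 1.282, orange 0.6907, sweet potato 0.373, sunflower seeds 0.2579, brown rice 0.05419.
Take 2 servings of Greek yogurt: uses 220 kcal, +282.0 mg calcium (running total 282.0 mg).
Take 3 servings of orange: uses 291 kcal, +201.0 mg calcium (running total 483.0 mg).
Take 1.96 servings of sweet potato: uses 247 kcal, +92.1 mg calcium (running total 575.1 mg).
Filling greedily by calcium-per-kcal is optimal for one linear limit, giving 575.1 mg.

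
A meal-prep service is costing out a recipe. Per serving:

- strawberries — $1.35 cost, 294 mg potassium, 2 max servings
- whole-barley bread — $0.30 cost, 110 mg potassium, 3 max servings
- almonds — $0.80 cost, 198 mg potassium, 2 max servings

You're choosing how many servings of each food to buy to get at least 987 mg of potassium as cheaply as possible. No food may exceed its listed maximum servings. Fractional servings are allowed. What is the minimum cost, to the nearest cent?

$3.70

Cost per mg of potassium: whole-barley bread $0.0027, almonds $0.0040, strawberries $0.0046.
Take 3 servings of whole-barley bread: +330.0 mg potassium for $0.90 (total $0.90, still need 657.0 mg).
Take 2 servings of almonds: +396.0 mg potassium for $1.60 (total $2.50, still need 261.0 mg).
Take 0.8878 servings of strawberries: +261.0 mg potassium for $1.20 (total $3.70, still need 0.0 mg).
Filling from the cheapest source first is optimal under one linear minimum: $3.70.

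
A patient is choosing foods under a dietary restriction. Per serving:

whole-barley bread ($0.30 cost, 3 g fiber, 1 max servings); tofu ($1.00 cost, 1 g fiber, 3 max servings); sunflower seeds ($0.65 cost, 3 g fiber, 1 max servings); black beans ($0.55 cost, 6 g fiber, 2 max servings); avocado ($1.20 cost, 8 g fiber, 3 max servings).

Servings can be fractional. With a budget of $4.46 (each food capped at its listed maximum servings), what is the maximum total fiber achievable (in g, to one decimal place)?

35.4 g

Fiber per dollar: black beans 10.91, whole-barley bread 10, avocado 6.667, sunflower seeds 4.615, tofu 1.
Take 2 servings of black beans: spends $1.10, +12.0 g fiber (running total 12.0 g).
Take 1 serving of whole-barley bread: spends $0.30, +3.0 g fiber (running total 15.0 g).
Take 2.55 servings of avocado: spends $3.06, +20.4 g fiber (running total 35.4 g).
Greedy by best ratio exhausts the cost allowance optimally: 35.4 g.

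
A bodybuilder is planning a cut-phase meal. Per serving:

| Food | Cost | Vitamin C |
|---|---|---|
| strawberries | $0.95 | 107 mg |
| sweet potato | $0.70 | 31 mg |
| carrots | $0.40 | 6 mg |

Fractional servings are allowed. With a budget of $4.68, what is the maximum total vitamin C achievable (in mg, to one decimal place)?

527.1 mg

Vitamin C per dollar: strawberries 112.6, sweet potato 44.29, carrots 15.
With no serving limits, spend the whole cost allowance on strawberries: $4.68 / $0.95 × 107 mg = 527.1 mg.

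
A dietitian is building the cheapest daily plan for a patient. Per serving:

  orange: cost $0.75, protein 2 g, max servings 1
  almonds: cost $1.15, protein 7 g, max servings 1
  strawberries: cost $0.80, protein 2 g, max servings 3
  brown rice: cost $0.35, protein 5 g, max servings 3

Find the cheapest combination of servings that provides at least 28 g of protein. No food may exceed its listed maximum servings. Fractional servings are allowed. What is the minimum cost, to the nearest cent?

$4.55

Cost per g of protein: brown rice $0.0700, almonds $0.1643, orange $0.3750, strawberries $0.4000.
Take 3 servings of brown rice: +15.0 g protein for $1.05 (total $1.05, still need 13.0 g).
Take 1 serving of almonds: +7.0 g protein for $1.15 (total $2.20, still need 6.0 g).
Take 1 serving of orange: +2.0 g protein for $0.75 (total $2.95, still need 4.0 g).
Take 2 servings of strawberries: +4.0 g protein for $1.60 (total $4.55, still need 0.0 g).
Greedy by cheapest-per-g is optimal for a single linear constraint, so the minimum cost is $4.55.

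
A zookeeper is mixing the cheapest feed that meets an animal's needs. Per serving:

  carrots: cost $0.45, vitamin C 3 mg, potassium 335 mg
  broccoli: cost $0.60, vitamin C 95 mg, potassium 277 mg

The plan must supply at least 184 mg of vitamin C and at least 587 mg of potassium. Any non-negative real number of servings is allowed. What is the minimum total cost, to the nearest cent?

This is a tiny linear program; its minimum lies at a vertex of the feasible set. List the vertices and price them.
carrots only: max(184/3, 587/335) = 61.33 servings → $27.60.
broccoli only: max(184/95, 587/277) = 2.119 servings → $1.27.
carrots + broccoli with both tight: 0.1548 servings and 1.932 servings → $1.23.
So the least-cost plan costs $1.23.

$1.23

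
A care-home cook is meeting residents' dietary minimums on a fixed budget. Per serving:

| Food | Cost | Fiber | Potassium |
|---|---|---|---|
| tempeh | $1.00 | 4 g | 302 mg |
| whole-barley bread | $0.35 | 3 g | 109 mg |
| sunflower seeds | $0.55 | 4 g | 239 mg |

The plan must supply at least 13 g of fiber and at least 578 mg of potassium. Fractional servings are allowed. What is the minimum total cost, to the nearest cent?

$1.61

Minimising a linear cost over {fiber ≥ 13, potassium ≥ 578, servings ≥ 0} — the optimum is at a vertex, using one or two foods.
tempeh only: max(13/4, 578/302) = 3.25 servings → $3.25.
whole-barley bread only: max(13/3, 578/109) = 5.303 servings → $1.86.
sunflower seeds only: max(13/4, 578/239) = 3.25 servings → $1.79.
tempeh + whole-barley bread with both tight: 0.6745 servings and 3.434 servings → $1.88.
tempeh + sunflower seeds: the both-tight solution has a negative serving — not a feasible corner.
whole-barley bread + sunflower seeds with both tight: 2.829 servings and 1.128 servings → $1.61.
Cheapest feasible corner: $1.61.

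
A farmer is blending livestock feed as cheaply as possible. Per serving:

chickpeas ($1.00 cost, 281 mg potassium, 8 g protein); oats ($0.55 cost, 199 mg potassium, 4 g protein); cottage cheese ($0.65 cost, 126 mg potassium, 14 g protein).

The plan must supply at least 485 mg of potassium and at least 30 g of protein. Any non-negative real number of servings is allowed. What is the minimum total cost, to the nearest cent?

$1.87

A basic optimal solution has at most two foods positive. Try each food alone and each pair with both targets met exactly.
chickpeas only: max(485/281, 30/8) = 3.75 servings → $3.75.
oats only: max(485/199, 30/4) = 7.5 servings → $4.12.
cottage cheese only: max(485/126, 30/14) = 3.849 servings → $2.50.
chickpeas + oats: intersection lies outside the first quadrant.
chickpeas + cottage cheese with both tight: 1.029 servings and 1.555 servings → $2.04.
oats + cottage cheese with both tight: 1.319 servings and 1.766 servings → $1.87.
The minimum over all feasible corners is $1.87.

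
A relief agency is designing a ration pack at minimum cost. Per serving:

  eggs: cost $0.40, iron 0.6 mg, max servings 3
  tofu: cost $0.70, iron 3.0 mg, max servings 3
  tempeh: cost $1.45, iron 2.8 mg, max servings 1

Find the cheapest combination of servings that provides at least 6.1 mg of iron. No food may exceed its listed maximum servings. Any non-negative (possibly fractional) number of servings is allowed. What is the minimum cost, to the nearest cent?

$1.42

Cost per mg of iron: tofu $0.2333, tempeh $0.5179, eggs $0.6667.
Take 2.033 servings of tofu: +6.1 mg iron for $1.42 (total $1.42, still need 0.0 mg).
Filling from the cheapest source first is optimal under one linear minimum: $1.42.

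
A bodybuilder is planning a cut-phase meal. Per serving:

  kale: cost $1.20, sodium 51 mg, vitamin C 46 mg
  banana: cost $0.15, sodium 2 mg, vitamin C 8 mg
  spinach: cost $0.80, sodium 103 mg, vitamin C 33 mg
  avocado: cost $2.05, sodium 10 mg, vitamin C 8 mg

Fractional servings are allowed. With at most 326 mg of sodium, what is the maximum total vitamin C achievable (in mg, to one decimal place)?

Vitamin C per mg sodium: banana 4, kale 0.902, avocado 0.8, spinach 0.3204.
With no serving limits, spend the whole sodium allowance on banana: 326 mg / 2 mg × 8 mg = 1304.0 mg.

1304.0 mg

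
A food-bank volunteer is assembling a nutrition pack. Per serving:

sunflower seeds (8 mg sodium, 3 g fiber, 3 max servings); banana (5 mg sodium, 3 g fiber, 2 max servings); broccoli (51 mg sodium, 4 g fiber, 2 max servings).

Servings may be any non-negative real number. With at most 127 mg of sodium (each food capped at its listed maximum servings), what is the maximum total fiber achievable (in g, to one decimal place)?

Fiber per mg sodium: banana 0.6, sunflower seeds 0.375, broccoli 0.07843.
Take 2 servings of banana: uses 10 mg sodium, +6.0 g fiber (running total 6.0 g).
Take 3 servings of sunflower seeds: uses 24 mg sodium, +9.0 g fiber (running total 15.0 g).
Take 1.824 servings of broccoli: uses 93 mg sodium, +7.3 g fiber (running total 22.3 g).
Greedy by best ratio exhausts the sodium allowance optimally: 22.3 g.

22.3 g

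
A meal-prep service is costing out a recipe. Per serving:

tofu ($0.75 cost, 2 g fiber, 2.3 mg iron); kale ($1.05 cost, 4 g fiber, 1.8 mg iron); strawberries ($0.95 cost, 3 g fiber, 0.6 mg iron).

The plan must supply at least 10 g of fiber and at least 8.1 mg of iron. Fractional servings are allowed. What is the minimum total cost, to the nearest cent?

$3.20

The cheapest plan sits at a corner of the feasible region — with two constraints it uses at most two foods.
tofu only: max(10/2, 8.1/2.3) = 5 servings → $3.75.
kale only: max(10/4, 8.1/1.8) = 4.5 servings → $4.72.
strawberries only: max(10/3, 8.1/0.6) = 13.5 servings → $12.82.
tofu + kale with both tight: 2.571 servings and 1.214 servings → $3.20.
tofu + strawberries with both tight: 3.211 servings and 1.193 servings → $3.54.
kale + strawberries: the both-tight solution has a negative serving — not a feasible corner.
Cheapest feasible corner: $3.20.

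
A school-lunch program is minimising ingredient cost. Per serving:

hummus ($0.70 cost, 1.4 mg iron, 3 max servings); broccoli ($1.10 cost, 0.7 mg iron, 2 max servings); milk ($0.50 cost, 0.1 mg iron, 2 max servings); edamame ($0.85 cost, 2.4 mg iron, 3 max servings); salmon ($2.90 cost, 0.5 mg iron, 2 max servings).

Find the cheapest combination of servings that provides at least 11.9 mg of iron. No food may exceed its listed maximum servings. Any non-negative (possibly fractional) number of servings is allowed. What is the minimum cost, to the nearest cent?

$5.44

Cost per mg of iron: edamame $0.3542, hummus $0.5000, broccoli $1.5714, milk $5.0000, salmon $5.8000.
Take 3 servings of edamame: +7.2 mg iron for $2.55 (total $2.55, still need 4.7 mg).
Take 3 servings of hummus: +4.2 mg iron for $2.10 (total $4.65, still need 0.5 mg).
Take 0.7143 servings of broccoli: +0.5 mg iron for $0.79 (total $5.44, still need 0.0 mg).
Greedy by cheapest-per-mg is optimal for a single linear constraint, so the minimum cost is $5.44.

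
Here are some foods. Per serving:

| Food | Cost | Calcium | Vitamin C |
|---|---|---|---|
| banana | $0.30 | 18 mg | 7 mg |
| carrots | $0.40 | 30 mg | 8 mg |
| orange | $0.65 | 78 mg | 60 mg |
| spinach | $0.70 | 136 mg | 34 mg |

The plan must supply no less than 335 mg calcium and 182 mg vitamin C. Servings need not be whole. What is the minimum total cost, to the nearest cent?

$2.33

Two binding constraints pin down two serving amounts, so the optimal mix uses at most two foods. The candidates are each food alone (scaled to the tighter of calcium/vitamin C) and each pair with both constraints tight.
banana only: max(335/18, 182/7) = 26 servings → $7.80.
carrots only: max(335/30, 182/8) = 22.75 servings → $9.10.
orange only: max(335/78, 182/60) = 4.295 servings → $2.79.
spinach only: max(335/136, 182/34) = 5.353 servings → $3.75.
banana + carrots: intersection lies outside the first quadrant.
banana + orange with both tight: 11.06 servings and 1.743 servings → $4.45.
banana + spinach: intersection lies outside the first quadrant.
carrots + orange with both tight: 5.02 servings and 2.364 servings → $3.54.
carrots + spinach: intersection lies outside the first quadrant.
orange + spinach with both tight: 2.426 servings and 1.072 servings → $2.33.
So the least-cost plan costs $2.33.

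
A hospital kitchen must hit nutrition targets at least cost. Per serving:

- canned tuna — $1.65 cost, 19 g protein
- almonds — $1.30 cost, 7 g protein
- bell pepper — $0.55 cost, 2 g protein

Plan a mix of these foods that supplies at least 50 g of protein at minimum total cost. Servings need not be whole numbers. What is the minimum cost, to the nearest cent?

Cost per g of protein: canned tuna $0.0868, almonds $0.1857, bell pepper $0.2750.
With no serving limits, use only canned tuna: 50 g / 19 g = 2.632 servings × $1.65 = $4.34.

$4.34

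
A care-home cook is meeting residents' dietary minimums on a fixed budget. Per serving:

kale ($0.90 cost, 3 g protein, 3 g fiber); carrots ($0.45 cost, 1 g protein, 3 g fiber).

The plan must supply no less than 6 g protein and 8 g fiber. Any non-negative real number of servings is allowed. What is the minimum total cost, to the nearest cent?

With two linear requirements the optimum uses one or two foods; enumerate the corners.
kale only: max(6/3, 8/3) = 2.667 servings → $2.40.
carrots only: max(6/1, 8/3) = 6 servings → $2.70.
kale + carrots with both tight: 1.667 servings and 1 serving → $1.95.
The minimum over all feasible corners is $1.95.

$1.95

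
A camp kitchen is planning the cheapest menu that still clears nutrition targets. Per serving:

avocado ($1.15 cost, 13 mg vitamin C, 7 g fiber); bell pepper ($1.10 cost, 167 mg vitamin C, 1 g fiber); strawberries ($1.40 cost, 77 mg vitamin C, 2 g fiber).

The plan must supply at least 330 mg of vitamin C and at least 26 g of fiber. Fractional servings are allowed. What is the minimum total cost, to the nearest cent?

This is a tiny linear program; its minimum lies at a vertex of the feasible set. List the vertices and price them.
avocado only: max(330/13, 26/7) = 25.38 servings → $29.19.
bell pepper only: max(330/167, 26/1) = 26 servings → $28.60.
strawberries only: max(330/77, 26/2) = 13 servings → $18.20.
avocado + bell pepper with both tight: 3.471 servings and 1.706 servings → $5.87.
avocado + strawberries with both tight: 2.616 servings and 3.844 servings → $8.39.
bell pepper + strawberries: the both-tight solution has a negative serving — not a feasible corner.
The minimum over all feasible corners is $5.87.

$5.87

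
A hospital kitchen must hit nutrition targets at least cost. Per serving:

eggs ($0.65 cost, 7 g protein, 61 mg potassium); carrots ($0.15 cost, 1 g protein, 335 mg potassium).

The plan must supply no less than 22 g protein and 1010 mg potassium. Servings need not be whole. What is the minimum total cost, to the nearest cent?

$2.19

eggs only: max(22/7, 1010/61) = 16.56 servings → $10.76.
carrots only: max(22/1, 1010/335) = 22 servings → $3.30.
eggs + carrots with both tight: 2.785 servings and 2.508 servings → $2.19.
So the least-cost plan costs $2.19.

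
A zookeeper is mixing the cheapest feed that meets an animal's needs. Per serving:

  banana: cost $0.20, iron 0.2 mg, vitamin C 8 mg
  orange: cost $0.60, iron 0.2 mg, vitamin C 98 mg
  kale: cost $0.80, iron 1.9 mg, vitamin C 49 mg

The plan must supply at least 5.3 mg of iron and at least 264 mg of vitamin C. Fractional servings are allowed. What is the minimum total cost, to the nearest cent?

Two binding constraints pin down two serving amounts, so the optimal mix uses at most two foods. The candidates are each food alone (scaled to the tighter of iron/vitamin C) and each pair with both constraints tight.
banana only: max(5.3/0.2, 264/8) = 33 servings → $6.60.
orange only: max(5.3/0.2, 264/98) = 26.5 servings → $15.90.
kale only: max(5.3/1.9, 264/49) = 5.388 servings → $4.31.
banana + orange with both tight: 25.92 servings and 0.5778 servings → $5.53.
banana + kale: intersection lies outside the first quadrant.
orange + kale with both tight: 1.371 servings and 2.645 servings → $2.94.
The minimum over all feasible corners is $2.94.

$2.94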